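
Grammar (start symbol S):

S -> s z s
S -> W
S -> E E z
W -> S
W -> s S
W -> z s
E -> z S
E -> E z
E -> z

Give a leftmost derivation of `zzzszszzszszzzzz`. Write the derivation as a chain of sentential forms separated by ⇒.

S⇒EEz⇒zSEz⇒zEEzEz⇒zzSEzEz⇒zzEEzEzEz⇒zzEzEzEzEz⇒zzzSzEzEzEz⇒zzzszszEzEzEz⇒zzzszszzSzEzEz⇒zzzszszzszszEzEz⇒zzzszszzszszzzEz⇒zzzszszzszszzzzz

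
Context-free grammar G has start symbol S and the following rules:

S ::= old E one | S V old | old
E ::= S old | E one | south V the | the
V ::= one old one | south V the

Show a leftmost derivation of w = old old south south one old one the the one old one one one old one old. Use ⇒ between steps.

S ⇒ S V old ⇒ old E one V old ⇒ old E one one V old ⇒ old S old one one V old ⇒ old old E one old one one V old ⇒ old old south V the one old one one V old ⇒ old old south south V the the one old one one V old ⇒ old old south south one old one the the one old one one V old ⇒ old old south south one old one the the one old one one one old one old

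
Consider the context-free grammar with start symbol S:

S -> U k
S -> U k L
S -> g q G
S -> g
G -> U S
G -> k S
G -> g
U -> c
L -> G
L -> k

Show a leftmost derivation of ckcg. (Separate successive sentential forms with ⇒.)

S⇒UkL⇒ckL⇒ckG⇒ckUS⇒ckcS⇒ckcg

S ⇒ UkL   [S -> U k L]
UkL ⇒ ckL   [U -> c]
ckL ⇒ ckG   [L -> G]
ckG ⇒ ckUS   [G -> U S]
ckUS ⇒ ckcS   [U -> c]
ckcS ⇒ ckcg   [S -> g]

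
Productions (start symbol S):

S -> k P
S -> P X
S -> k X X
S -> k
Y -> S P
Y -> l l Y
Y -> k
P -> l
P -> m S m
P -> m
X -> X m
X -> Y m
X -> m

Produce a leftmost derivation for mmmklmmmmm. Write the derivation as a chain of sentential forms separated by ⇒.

S⇒PX⇒mSmX⇒mPXmX⇒mmSmXmX⇒mmPXmXmX⇒mmmXmXmX⇒mmmYmmXmX⇒mmmSPmmXmX⇒mmmkPmmXmX⇒mmmklmmXmX⇒mmmklmmmmX⇒mmmklmmmmm

S ⇒ PX   [S -> P X]
PX ⇒ mSmX   [P -> m S m]
mSmX ⇒ mPXmX   [S -> P X]
mPXmX ⇒ mmSmXmX   [P -> m S m]
mmSmXmX ⇒ mmPXmXmX   [S -> P X]
mmPXmXmX ⇒ mmmXmXmX   [P -> m]
mmmXmXmX ⇒ mmmYmmXmX   [X -> Y m]
mmmYmmXmX ⇒ mmmSPmmXmX   [Y -> S P]
mmmSPmmXmX ⇒ mmmkPmmXmX   [S -> k]
mmmkPmmXmX ⇒ mmmklmmXmX   [P -> l]
mmmklmmXmX ⇒ mmmklmmmmX   [X -> m]
mmmklmmmmX ⇒ mmmklmmmmm   [X -> m]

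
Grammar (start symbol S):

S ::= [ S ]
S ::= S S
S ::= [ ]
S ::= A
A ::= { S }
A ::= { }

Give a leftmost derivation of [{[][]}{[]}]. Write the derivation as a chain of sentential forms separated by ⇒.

S ⇒ [S] ⇒ [SS] ⇒ [AS] ⇒ [{S}S] ⇒ [{SS}S] ⇒ [{[]S}S] ⇒ [{[][]}S] ⇒ [{[][]}A] ⇒ [{[][]}{S}] ⇒ [{[][]}{[]}]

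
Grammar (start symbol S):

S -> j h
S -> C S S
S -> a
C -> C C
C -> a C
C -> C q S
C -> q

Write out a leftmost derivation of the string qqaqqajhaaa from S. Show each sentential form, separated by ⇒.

S ⇒ CSS ⇒ CqSSS ⇒ qqSSS ⇒ qqCSSSS ⇒ qqaCSSSS ⇒ qqaCqSSSSS ⇒ qqaqqSSSSS ⇒ qqaqqaSSSS ⇒ qqaqqajhSSS ⇒ qqaqqajhaSS ⇒ qqaqqajhaaS ⇒ qqaqqajhaaa

S ⇒ CSS   [S -> C S S]
CSS ⇒ CqSSS   [C -> C q S]
CqSSS ⇒ qqSSS   [C -> q]
qqSSS ⇒ qqCSSSS   [S -> C S S]
qqCSSSS ⇒ qqaCSSSS   [C -> a C]
qqaCSSSS ⇒ qqaCqSSSSS   [C -> C q S]
qqaCqSSSSS ⇒ qqaqqSSSSS   [C -> q]
qqaqqSSSSS ⇒ qqaqqaSSSS   [S -> a]
qqaqqaSSSS ⇒ qqaqqajhSSS   [S -> j h]
qqaqqajhSSS ⇒ qqaqqajhaSS   [S -> a]
qqaqqajhaSS ⇒ qqaqqajhaaS   [S -> a]
qqaqqajhaaS ⇒ qqaqqajhaaa   [S -> a]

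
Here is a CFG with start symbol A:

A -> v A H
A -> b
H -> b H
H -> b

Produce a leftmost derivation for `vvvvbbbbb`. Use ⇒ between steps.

A ⇒ vAH   [A -> v A H]
vAH ⇒ vvAHH   [A -> v A H]
vvAHH ⇒ vvvAHHH   [A -> v A H]
vvvAHHH ⇒ vvvvAHHHH   [A -> v A H]
vvvvAHHHH ⇒ vvvvbHHHH   [A -> b]
vvvvbHHHH ⇒ vvvvbbHHH   [H -> b]
vvvvbbHHH ⇒ vvvvbbbHH   [H -> b]
vvvvbbbHH ⇒ vvvvbbbbH   [H -> b]
vvvvbbbbH ⇒ vvvvbbbbb   [H -> b]

A ⇒ vAH ⇒ vvAHH ⇒ vvvAHHH ⇒ vvvvAHHHH ⇒ vvvvbHHHH ⇒ vvvvbbHHH ⇒ vvvvbbbHH ⇒ vvvvbbbbH ⇒ vvvvbbbbb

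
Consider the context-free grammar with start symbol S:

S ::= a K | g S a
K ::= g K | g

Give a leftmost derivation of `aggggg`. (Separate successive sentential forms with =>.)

S=>aK=>agK=>aggK=>agggK=>aggggK=>aggggg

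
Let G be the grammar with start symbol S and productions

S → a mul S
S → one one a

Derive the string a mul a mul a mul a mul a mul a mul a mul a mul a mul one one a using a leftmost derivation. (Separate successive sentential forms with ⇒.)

S ⇒ a mul S   [S → a mul S]
a mul S ⇒ a mul a mul S   [S → a mul S]
a mul a mul S ⇒ a mul a mul a mul S   [S → a mul S]
a mul a mul a mul S ⇒ a mul a mul a mul a mul S   [S → a mul S]
a mul a mul a mul a mul S ⇒ a mul a mul a mul a mul a mul S   [S → a mul S]
a mul a mul a mul a mul a mul S ⇒ a mul a mul a mul a mul a mul a mul S   [S → a mul S]
a mul a mul a mul a mul a mul a mul S ⇒ a mul a mul a mul a mul a mul a mul a mul S   [S → a mul S]
a mul a mul a mul a mul a mul a mul a mul S ⇒ a mul a mul a mul a mul a mul a mul a mul a mul S   [S → a mul S]
a mul a mul a mul a mul a mul a mul a mul a mul S ⇒ a mul a mul a mul a mul a mul a mul a mul a mul a mul S   [S → a mul S]
a mul a mul a mul a mul a mul a mul a mul a mul a mul S ⇒ a mul a mul a mul a mul a mul a mul a mul a mul a mul one one a   [S → one one a]

S ⇒ a mul S ⇒ a mul a mul S ⇒ a mul a mul a mul S ⇒ a mul a mul a mul a mul S ⇒ a mul a mul a mul a mul a mul S ⇒ a mul a mul a mul a mul a mul a mul S ⇒ a mul a mul a mul a mul a mul a mul a mul S ⇒ a mul a mul a mul a mul a mul a mul a mul a mul S ⇒ a mul a mul a mul a mul a mul a mul a mul a mul a mul S ⇒ a mul a mul a mul a mul a mul a mul a mul a mul a mul one one a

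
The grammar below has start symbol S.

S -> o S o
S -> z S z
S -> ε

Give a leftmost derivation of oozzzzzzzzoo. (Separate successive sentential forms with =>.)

S => oSo => ooSoo => oozSzoo => oozzSzzoo => oozzzSzzzoo => oozzzzSzzzzoo => oozzzzzzzzoo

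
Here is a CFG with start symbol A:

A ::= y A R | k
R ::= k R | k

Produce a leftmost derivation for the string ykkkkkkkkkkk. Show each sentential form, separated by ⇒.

A ⇒ yAR ⇒ ykR ⇒ ykkR ⇒ ykkkR ⇒ ykkkkR ⇒ ykkkkkR ⇒ ykkkkkkR ⇒ ykkkkkkkR ⇒ ykkkkkkkkR ⇒ ykkkkkkkkkR ⇒ ykkkkkkkkkkR ⇒ ykkkkkkkkkkk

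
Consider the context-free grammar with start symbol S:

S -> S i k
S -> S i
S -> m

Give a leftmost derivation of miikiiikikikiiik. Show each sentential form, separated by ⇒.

S⇒Sik⇒Siik⇒Siiik⇒Sikiiik⇒Sikikiiik⇒Sikikikiiik⇒Siikikikiiik⇒Siiikikikiiik⇒Sikiiikikikiiik⇒Siikiiikikikiiik⇒miikiiikikikiiik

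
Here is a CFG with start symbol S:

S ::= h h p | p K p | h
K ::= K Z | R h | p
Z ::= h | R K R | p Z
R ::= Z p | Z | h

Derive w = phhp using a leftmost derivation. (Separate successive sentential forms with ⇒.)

S ⇒ pKp ⇒ pRhp ⇒ phhp

S ⇒ pKp   [S ::= p K p]
pKp ⇒ pRhp   [K ::= R h]
pRhp ⇒ phhp   [R ::= h]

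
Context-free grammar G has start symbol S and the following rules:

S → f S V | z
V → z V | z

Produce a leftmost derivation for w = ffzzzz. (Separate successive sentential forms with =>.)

S=>fSV=>ffSVV=>ffzVV=>ffzzVV=>ffzzzV=>ffzzzz

S => fSV   [S → f S V]
fSV => ffSVV   [S → f S V]
ffSVV => ffzVV   [S → z]
ffzVV => ffzzVV   [V → z V]
ffzzVV => ffzzzV   [V → z]
ffzzzV => ffzzzz   [V → z]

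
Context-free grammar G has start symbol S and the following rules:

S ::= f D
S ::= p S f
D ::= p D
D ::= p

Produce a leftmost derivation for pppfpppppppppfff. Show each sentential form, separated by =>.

S => pSf   [S ::= p S f]
pSf => ppSff   [S ::= p S f]
ppSff => pppSfff   [S ::= p S f]
pppSfff => pppfDfff   [S ::= f D]
pppfDfff => pppfpDfff   [D ::= p D]
pppfpDfff => pppfppDfff   [D ::= p D]
pppfppDfff => pppfpppDfff   [D ::= p D]
pppfpppDfff => pppfppppDfff   [D ::= p D]
pppfppppDfff => pppfpppppDfff   [D ::= p D]
pppfpppppDfff => pppfppppppDfff   [D ::= p D]
pppfppppppDfff => pppfpppppppDfff   [D ::= p D]
pppfpppppppDfff => pppfppppppppDfff   [D ::= p D]
pppfppppppppDfff => pppfpppppppppfff   [D ::= p]

S=>pSf=>ppSff=>pppSfff=>pppfDfff=>pppfpDfff=>pppfppDfff=>pppfpppDfff=>pppfppppDfff=>pppfpppppDfff=>pppfppppppDfff=>pppfpppppppDfff=>pppfppppppppDfff=>pppfpppppppppfff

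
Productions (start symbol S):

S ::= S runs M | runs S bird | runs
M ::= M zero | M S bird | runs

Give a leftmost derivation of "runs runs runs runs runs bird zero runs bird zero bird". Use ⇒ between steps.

S ⇒ runs S bird ⇒ runs S runs M bird ⇒ runs runs runs M bird ⇒ runs runs runs M zero bird ⇒ runs runs runs M S bird zero bird ⇒ runs runs runs M zero S bird zero bird ⇒ runs runs runs M S bird zero S bird zero bird ⇒ runs runs runs runs S bird zero S bird zero bird ⇒ runs runs runs runs runs bird zero S bird zero bird ⇒ runs runs runs runs runs bird zero runs bird zero bird

S ⇒ runs S bird   [S ::= runs S bird]
runs S bird ⇒ runs S runs M bird   [S ::= S runs M]
runs S runs M bird ⇒ runs runs runs M bird   [S ::= runs]
runs runs runs M bird ⇒ runs runs runs M zero bird   [M ::= M zero]
runs runs runs M zero bird ⇒ runs runs runs M S bird zero bird   [M ::= M S bird]
runs runs runs M S bird zero bird ⇒ runs runs runs M zero S bird zero bird   [M ::= M zero]
runs runs runs M zero S bird zero bird ⇒ runs runs runs M S bird zero S bird zero bird   [M ::= M S bird]
runs runs runs M S bird zero S bird zero bird ⇒ runs runs runs runs S bird zero S bird zero bird   [M ::= runs]
runs runs runs runs S bird zero S bird zero bird ⇒ runs runs runs runs runs bird zero S bird zero bird   [S ::= runs]
runs runs runs runs runs bird zero S bird zero bird ⇒ runs runs runs runs runs bird zero runs bird zero bird   [S ::= runs]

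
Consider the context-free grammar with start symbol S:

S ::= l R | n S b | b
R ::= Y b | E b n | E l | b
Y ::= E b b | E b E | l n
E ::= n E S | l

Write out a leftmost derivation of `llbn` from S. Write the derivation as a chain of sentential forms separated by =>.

S => lR => lEbn => llbn

S => lR   [S ::= l R]
lR => lEbn   [R ::= E b n]
lEbn => llbn   [E ::= l]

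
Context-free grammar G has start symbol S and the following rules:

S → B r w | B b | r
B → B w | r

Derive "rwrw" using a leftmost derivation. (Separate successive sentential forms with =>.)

S => Brw => Bwrw => rwrw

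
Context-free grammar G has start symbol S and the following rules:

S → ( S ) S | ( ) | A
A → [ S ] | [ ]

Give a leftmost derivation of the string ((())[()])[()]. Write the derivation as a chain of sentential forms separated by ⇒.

S ⇒ (S)S ⇒ ((S)S)S ⇒ ((())S)S ⇒ ((())A)S ⇒ ((())[S])S ⇒ ((())[()])S ⇒ ((())[()])A ⇒ ((())[()])[S] ⇒ ((())[()])[()]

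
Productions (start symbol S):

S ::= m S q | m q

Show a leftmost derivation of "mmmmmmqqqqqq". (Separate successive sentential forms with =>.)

S=>mSq=>mmSqq=>mmmSqqq=>mmmmSqqqq=>mmmmmSqqqqq=>mmmmmmqqqqqq

S => mSq   [S ::= m S q]
mSq => mmSqq   [S ::= m S q]
mmSqq => mmmSqqq   [S ::= m S q]
mmmSqqq => mmmmSqqqq   [S ::= m S q]
mmmmSqqqq => mmmmmSqqqqq   [S ::= m S q]
mmmmmSqqqqq => mmmmmmqqqqqq   [S ::= m q]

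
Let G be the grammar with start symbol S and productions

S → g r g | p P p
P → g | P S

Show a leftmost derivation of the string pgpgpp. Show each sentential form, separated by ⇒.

S ⇒ pPp ⇒ pPSp ⇒ pgSp ⇒ pgpPpp ⇒ pgpgpp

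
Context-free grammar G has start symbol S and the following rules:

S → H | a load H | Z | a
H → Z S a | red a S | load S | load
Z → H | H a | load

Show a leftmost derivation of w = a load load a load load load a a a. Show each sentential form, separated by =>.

S => a load H   [S → a load H]
a load H => a load Z S a   [H → Z S a]
a load Z S a => a load H a S a   [Z → H a]
a load H a S a => a load load S a S a   [H → load S]
a load load S a S a => a load load a load H a S a   [S → a load H]
a load load a load H a S a => a load load a load load S a S a   [H → load S]
a load load a load load S a S a => a load load a load load H a S a   [S → H]
a load load a load load H a S a => a load load a load load load a S a   [H → load]
a load load a load load load a S a => a load load a load load load a a a   [S → a]

S => a load H => a load Z S a => a load H a S a => a load load S a S a => a load load a load H a S a => a load load a load load S a S a => a load load a load load H a S a => a load load a load load load a S a => a load load a load load load a a a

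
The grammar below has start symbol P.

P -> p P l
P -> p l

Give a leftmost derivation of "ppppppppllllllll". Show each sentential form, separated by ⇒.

P⇒pPl⇒ppPll⇒pppPlll⇒ppppPllll⇒pppppPlllll⇒ppppppPllllll⇒pppppppPlllllll⇒ppppppppllllllll

P ⇒ pPl   [P -> p P l]
pPl ⇒ ppPll   [P -> p P l]
ppPll ⇒ pppPlll   [P -> p P l]
pppPlll ⇒ ppppPllll   [P -> p P l]
ppppPllll ⇒ pppppPlllll   [P -> p P l]
pppppPlllll ⇒ ppppppPllllll   [P -> p P l]
ppppppPllllll ⇒ pppppppPlllllll   [P -> p P l]
pppppppPlllllll ⇒ ppppppppllllllll   [P -> p l]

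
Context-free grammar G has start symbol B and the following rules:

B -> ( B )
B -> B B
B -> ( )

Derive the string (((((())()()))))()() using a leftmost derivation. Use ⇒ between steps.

B ⇒ BB   [B -> B B]
BB ⇒ BBB   [B -> B B]
BBB ⇒ (B)BB   [B -> ( B )]
(B)BB ⇒ ((B))BB   [B -> ( B )]
((B))BB ⇒ (((B)))BB   [B -> ( B )]
(((B)))BB ⇒ ((((B))))BB   [B -> ( B )]
((((B))))BB ⇒ ((((BB))))BB   [B -> B B]
((((BB))))BB ⇒ ((((BBB))))BB   [B -> B B]
((((BBB))))BB ⇒ (((((B)BB))))BB   [B -> ( B )]
(((((B)BB))))BB ⇒ (((((())BB))))BB   [B -> ( )]
(((((())BB))))BB ⇒ (((((())()B))))BB   [B -> ( )]
(((((())()B))))BB ⇒ (((((())()()))))BB   [B -> ( )]
(((((())()()))))BB ⇒ (((((())()()))))()B   [B -> ( )]
(((((())()()))))()B ⇒ (((((())()()))))()()   [B -> ( )]

B ⇒ BB ⇒ BBB ⇒ (B)BB ⇒ ((B))BB ⇒ (((B)))BB ⇒ ((((B))))BB ⇒ ((((BB))))BB ⇒ ((((BBB))))BB ⇒ (((((B)BB))))BB ⇒ (((((())BB))))BB ⇒ (((((())()B))))BB ⇒ (((((())()()))))BB ⇒ (((((())()()))))()B ⇒ (((((())()()))))()()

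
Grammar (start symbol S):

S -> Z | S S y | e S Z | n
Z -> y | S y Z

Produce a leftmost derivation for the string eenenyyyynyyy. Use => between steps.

S => eSZ   [S -> e S Z]
eSZ => eeSZZ   [S -> e S Z]
eeSZZ => eeSSyZZ   [S -> S S y]
eeSSyZZ => eeSSySyZZ   [S -> S S y]
eeSSySyZZ => eenSySyZZ   [S -> n]
eenSySyZZ => eeneSZySyZZ   [S -> e S Z]
eeneSZySyZZ => eeneZZySyZZ   [S -> Z]
eeneZZySyZZ => eeneSyZZySyZZ   [Z -> S y Z]
eeneSyZZySyZZ => eenenyZZySyZZ   [S -> n]
eenenyZZySyZZ => eenenyyZySyZZ   [Z -> y]
eenenyyZySyZZ => eenenyyyySyZZ   [Z -> y]
eenenyyyySyZZ => eenenyyyynyZZ   [S -> n]
eenenyyyynyZZ => eenenyyyynyyZ   [Z -> y]
eenenyyyynyyZ => eenenyyyynyyy   [Z -> y]

S => eSZ => eeSZZ => eeSSyZZ => eeSSySyZZ => eenSySyZZ => eeneSZySyZZ => eeneZZySyZZ => eeneSyZZySyZZ => eenenyZZySyZZ => eenenyyZySyZZ => eenenyyyySyZZ => eenenyyyynyZZ => eenenyyyynyyZ => eenenyyyynyyy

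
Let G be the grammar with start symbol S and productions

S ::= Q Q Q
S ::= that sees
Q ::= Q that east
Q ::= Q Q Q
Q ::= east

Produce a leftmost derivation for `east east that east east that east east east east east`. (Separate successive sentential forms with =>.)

S => Q Q Q => Q Q Q Q Q => Q Q Q Q Q Q Q => east Q Q Q Q Q Q => east Q that east Q Q Q Q Q => east east that east Q Q Q Q Q => east east that east Q that east Q Q Q Q => east east that east east that east Q Q Q Q => east east that east east that east east Q Q Q => east east that east east that east east east Q Q => east east that east east that east east east east Q => east east that east east that east east east east east

S => Q Q Q   [S ::= Q Q Q]
Q Q Q => Q Q Q Q Q   [Q ::= Q Q Q]
Q Q Q Q Q => Q Q Q Q Q Q Q   [Q ::= Q Q Q]
Q Q Q Q Q Q Q => east Q Q Q Q Q Q   [Q ::= east]
east Q Q Q Q Q Q => east Q that east Q Q Q Q Q   [Q ::= Q that east]
east Q that east Q Q Q Q Q => east east that east Q Q Q Q Q   [Q ::= east]
east east that east Q Q Q Q Q => east east that east Q that east Q Q Q Q   [Q ::= Q that east]
east east that east Q that east Q Q Q Q => east east that east east that east Q Q Q Q   [Q ::= east]
east east that east east that east Q Q Q Q => east east that east east that east east Q Q Q   [Q ::= east]
east east that east east that east east Q Q Q => east east that east east that east east east Q Q   [Q ::= east]
east east that east east that east east east Q Q => east east that east east that east east east east Q   [Q ::= east]
east east that east east that east east east east Q => east east that east east that east east east east east   [Q ::= east]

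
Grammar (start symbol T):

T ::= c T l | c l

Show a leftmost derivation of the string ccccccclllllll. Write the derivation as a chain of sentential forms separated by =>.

T => cTl => ccTll => cccTlll => ccccTllll => cccccTlllll => ccccccTllllll => ccccccclllllll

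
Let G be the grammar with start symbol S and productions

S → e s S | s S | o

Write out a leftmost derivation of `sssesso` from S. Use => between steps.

S=>sS=>ssS=>sssS=>sssesS=>sssessS=>sssesso

S => sS   [S → s S]
sS => ssS   [S → s S]
ssS => sssS   [S → s S]
sssS => sssesS   [S → e s S]
sssesS => sssessS   [S → s S]
sssessS => sssesso   [S → o]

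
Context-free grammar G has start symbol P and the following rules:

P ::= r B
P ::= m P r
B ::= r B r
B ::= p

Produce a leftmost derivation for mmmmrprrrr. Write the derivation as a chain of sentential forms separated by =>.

P=>mPr=>mmPrr=>mmmPrrr=>mmmmPrrrr=>mmmmrBrrrr=>mmmmrprrrr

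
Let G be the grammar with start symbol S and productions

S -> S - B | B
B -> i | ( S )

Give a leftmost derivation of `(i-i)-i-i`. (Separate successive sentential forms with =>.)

S => S-B   [S -> S - B]
S-B => S-B-B   [S -> S - B]
S-B-B => B-B-B   [S -> B]
B-B-B => (S)-B-B   [B -> ( S )]
(S)-B-B => (S-B)-B-B   [S -> S - B]
(S-B)-B-B => (B-B)-B-B   [S -> B]
(B-B)-B-B => (i-B)-B-B   [B -> i]
(i-B)-B-B => (i-i)-B-B   [B -> i]
(i-i)-B-B => (i-i)-i-B   [B -> i]
(i-i)-i-B => (i-i)-i-i   [B -> i]

S => S-B => S-B-B => B-B-B => (S)-B-B => (S-B)-B-B => (B-B)-B-B => (i-B)-B-B => (i-i)-B-B => (i-i)-i-B => (i-i)-i-i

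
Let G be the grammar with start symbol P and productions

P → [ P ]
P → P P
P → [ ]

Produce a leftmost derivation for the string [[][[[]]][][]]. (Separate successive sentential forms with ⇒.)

P ⇒ [P] ⇒ [PP] ⇒ [PPP] ⇒ [PPPP] ⇒ [[]PPP] ⇒ [[][P]PP] ⇒ [[][[P]]PP] ⇒ [[][[[]]]PP] ⇒ [[][[[]]][]P] ⇒ [[][[[]]][][]]

P ⇒ [P]   [P → [ P ]]
[P] ⇒ [PP]   [P → P P]
[PP] ⇒ [PPP]   [P → P P]
[PPP] ⇒ [PPPP]   [P → P P]
[PPPP] ⇒ [[]PPP]   [P → [ ]]
[[]PPP] ⇒ [[][P]PP]   [P → [ P ]]
[[][P]PP] ⇒ [[][[P]]PP]   [P → [ P ]]
[[][[P]]PP] ⇒ [[][[[]]]PP]   [P → [ ]]
[[][[[]]]PP] ⇒ [[][[[]]][]P]   [P → [ ]]
[[][[[]]][]P] ⇒ [[][[[]]][][]]   [P → [ ]]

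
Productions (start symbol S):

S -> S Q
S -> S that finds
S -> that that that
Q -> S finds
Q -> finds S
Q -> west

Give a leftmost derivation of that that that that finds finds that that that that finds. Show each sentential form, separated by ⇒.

S ⇒ S that finds ⇒ S Q that finds ⇒ S that finds Q that finds ⇒ that that that that finds Q that finds ⇒ that that that that finds finds S that finds ⇒ that that that that finds finds that that that that finds

S ⇒ S that finds   [S -> S that finds]
S that finds ⇒ S Q that finds   [S -> S Q]
S Q that finds ⇒ S that finds Q that finds   [S -> S that finds]
S that finds Q that finds ⇒ that that that that finds Q that finds   [S -> that that that]
that that that that finds Q that finds ⇒ that that that that finds finds S that finds   [Q -> finds S]
that that that that finds finds S that finds ⇒ that that that that finds finds that that that that finds   [S -> that that that]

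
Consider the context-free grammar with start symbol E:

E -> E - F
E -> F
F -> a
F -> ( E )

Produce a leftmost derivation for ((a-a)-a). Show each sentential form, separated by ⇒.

E⇒F⇒(E)⇒(E-F)⇒(F-F)⇒((E)-F)⇒((E-F)-F)⇒((F-F)-F)⇒((a-F)-F)⇒((a-a)-F)⇒((a-a)-a)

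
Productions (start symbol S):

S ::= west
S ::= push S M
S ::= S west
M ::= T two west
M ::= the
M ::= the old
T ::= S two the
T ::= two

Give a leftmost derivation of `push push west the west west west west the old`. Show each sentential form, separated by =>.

S => push S M => push S west M => push S west west M => push S west west west M => push S west west west west M => push push S M west west west west M => push push west M west west west west M => push push west the west west west west M => push push west the west west west west the old

S => push S M   [S ::= push S M]
push S M => push S west M   [S ::= S west]
push S west M => push S west west M   [S ::= S west]
push S west west M => push S west west west M   [S ::= S west]
push S west west west M => push S west west west west M   [S ::= S west]
push S west west west west M => push push S M west west west west M   [S ::= push S M]
push push S M west west west west M => push push west M west west west west M   [S ::= west]
push push west M west west west west M => push push west the west west west west M   [M ::= the]
push push west the west west west west M => push push west the west west west west the old   [M ::= the old]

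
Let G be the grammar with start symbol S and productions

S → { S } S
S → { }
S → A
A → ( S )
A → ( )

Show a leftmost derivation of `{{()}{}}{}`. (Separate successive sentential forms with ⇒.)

S⇒{S}S⇒{{S}S}S⇒{{A}S}S⇒{{()}S}S⇒{{()}{}}S⇒{{()}{}}{}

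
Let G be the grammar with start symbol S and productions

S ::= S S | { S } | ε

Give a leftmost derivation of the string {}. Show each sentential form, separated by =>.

S => SS => SSS => {S}SS => {}SS => {}S => {}

S => SS   [S ::= S S]
SS => SSS   [S ::= S S]
SSS => {S}SS   [S ::= { S }]
{S}SS => {}SS   [S ::= ε]
{}SS => {}S   [S ::= ε]
{}S => {}   [S ::= ε]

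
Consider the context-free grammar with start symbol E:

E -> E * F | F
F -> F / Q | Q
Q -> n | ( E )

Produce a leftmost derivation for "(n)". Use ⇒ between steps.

E ⇒ F   [E -> F]
F ⇒ Q   [F -> Q]
Q ⇒ (E)   [Q -> ( E )]
(E) ⇒ (F)   [E -> F]
(F) ⇒ (Q)   [F -> Q]
(Q) ⇒ (n)   [Q -> n]

E⇒F⇒Q⇒(E)⇒(F)⇒(Q)⇒(n)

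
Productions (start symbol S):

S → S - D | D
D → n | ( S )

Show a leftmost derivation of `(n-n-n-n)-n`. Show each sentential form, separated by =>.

S => S-D   [S → S - D]
S-D => D-D   [S → D]
D-D => (S)-D   [D → ( S )]
(S)-D => (S-D)-D   [S → S - D]
(S-D)-D => (S-D-D)-D   [S → S - D]
(S-D-D)-D => (S-D-D-D)-D   [S → S - D]
(S-D-D-D)-D => (D-D-D-D)-D   [S → D]
(D-D-D-D)-D => (n-D-D-D)-D   [D → n]
(n-D-D-D)-D => (n-n-D-D)-D   [D → n]
(n-n-D-D)-D => (n-n-n-D)-D   [D → n]
(n-n-n-D)-D => (n-n-n-n)-D   [D → n]
(n-n-n-n)-D => (n-n-n-n)-n   [D → n]

S => S-D => D-D => (S)-D => (S-D)-D => (S-D-D)-D => (S-D-D-D)-D => (D-D-D-D)-D => (n-D-D-D)-D => (n-n-D-D)-D => (n-n-n-D)-D => (n-n-n-n)-D => (n-n-n-n)-n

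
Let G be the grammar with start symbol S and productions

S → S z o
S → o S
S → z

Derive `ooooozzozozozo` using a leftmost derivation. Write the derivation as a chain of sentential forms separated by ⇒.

S ⇒ Szo   [S → S z o]
Szo ⇒ Szozo   [S → S z o]
Szozo ⇒ oSzozo   [S → o S]
oSzozo ⇒ ooSzozo   [S → o S]
ooSzozo ⇒ ooSzozozo   [S → S z o]
ooSzozozo ⇒ oooSzozozo   [S → o S]
oooSzozozo ⇒ ooooSzozozo   [S → o S]
ooooSzozozo ⇒ oooooSzozozo   [S → o S]
oooooSzozozo ⇒ oooooSzozozozo   [S → S z o]
oooooSzozozozo ⇒ ooooozzozozozo   [S → z]

S ⇒ Szo ⇒ Szozo ⇒ oSzozo ⇒ ooSzozo ⇒ ooSzozozo ⇒ oooSzozozo ⇒ ooooSzozozo ⇒ oooooSzozozo ⇒ oooooSzozozozo ⇒ ooooozzozozozo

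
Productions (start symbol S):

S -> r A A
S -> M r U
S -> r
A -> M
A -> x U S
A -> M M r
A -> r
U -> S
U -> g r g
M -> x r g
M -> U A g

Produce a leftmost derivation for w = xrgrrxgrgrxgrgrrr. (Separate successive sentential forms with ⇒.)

S ⇒ MrU   [S -> M r U]
MrU ⇒ xrgrU   [M -> x r g]
xrgrU ⇒ xrgrS   [U -> S]
xrgrS ⇒ xrgrrAA   [S -> r A A]
xrgrrAA ⇒ xrgrrxUSA   [A -> x U S]
xrgrrxUSA ⇒ xrgrrxgrgSA   [U -> g r g]
xrgrrxgrgSA ⇒ xrgrrxgrgrAAA   [S -> r A A]
xrgrrxgrgrAAA ⇒ xrgrrxgrgrxUSAA   [A -> x U S]
xrgrrxgrgrxUSAA ⇒ xrgrrxgrgrxgrgSAA   [U -> g r g]
xrgrrxgrgrxgrgSAA ⇒ xrgrrxgrgrxgrgrAA   [S -> r]
xrgrrxgrgrxgrgrAA ⇒ xrgrrxgrgrxgrgrrA   [A -> r]
xrgrrxgrgrxgrgrrA ⇒ xrgrrxgrgrxgrgrrr   [A -> r]

S ⇒ MrU ⇒ xrgrU ⇒ xrgrS ⇒ xrgrrAA ⇒ xrgrrxUSA ⇒ xrgrrxgrgSA ⇒ xrgrrxgrgrAAA ⇒ xrgrrxgrgrxUSAA ⇒ xrgrrxgrgrxgrgSAA ⇒ xrgrrxgrgrxgrgrAA ⇒ xrgrrxgrgrxgrgrrA ⇒ xrgrrxgrgrxgrgrrr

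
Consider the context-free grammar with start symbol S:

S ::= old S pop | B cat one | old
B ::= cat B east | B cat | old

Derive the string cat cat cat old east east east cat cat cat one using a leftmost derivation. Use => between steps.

S => B cat one => B cat cat one => B cat cat cat one => cat B east cat cat cat one => cat cat B east east cat cat cat one => cat cat cat B east east east cat cat cat one => cat cat cat old east east east cat cat cat one

S => B cat one   [S ::= B cat one]
B cat one => B cat cat one   [B ::= B cat]
B cat cat one => B cat cat cat one   [B ::= B cat]
B cat cat cat one => cat B east cat cat cat one   [B ::= cat B east]
cat B east cat cat cat one => cat cat B east east cat cat cat one   [B ::= cat B east]
cat cat B east east cat cat cat one => cat cat cat B east east east cat cat cat one   [B ::= cat B east]
cat cat cat B east east east cat cat cat one => cat cat cat old east east east cat cat cat one   [B ::= old]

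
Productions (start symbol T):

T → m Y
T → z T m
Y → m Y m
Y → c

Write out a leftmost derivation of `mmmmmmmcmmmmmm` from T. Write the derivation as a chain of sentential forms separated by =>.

T => mY => mmYm => mmmYmm => mmmmYmmm => mmmmmYmmmm => mmmmmmYmmmmm => mmmmmmmYmmmmmm => mmmmmmmcmmmmmm

T => mY   [T → m Y]
mY => mmYm   [Y → m Y m]
mmYm => mmmYmm   [Y → m Y m]
mmmYmm => mmmmYmmm   [Y → m Y m]
mmmmYmmm => mmmmmYmmmm   [Y → m Y m]
mmmmmYmmmm => mmmmmmYmmmmm   [Y → m Y m]
mmmmmmYmmmmm => mmmmmmmYmmmmmm   [Y → m Y m]
mmmmmmmYmmmmmm => mmmmmmmcmmmmmm   [Y → c]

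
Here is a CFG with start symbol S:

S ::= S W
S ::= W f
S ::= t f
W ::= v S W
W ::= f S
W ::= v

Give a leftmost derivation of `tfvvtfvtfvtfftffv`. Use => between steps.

S=>SW=>tfW=>tfvSW=>tfvWfW=>tfvvSWfW=>tfvvtfWfW=>tfvvtfvSWfW=>tfvvtfvtfWfW=>tfvvtfvtfvSWfW=>tfvvtfvtfvtfWfW=>tfvvtfvtfvtffSfW=>tfvvtfvtfvtfftffW=>tfvvtfvtfvtfftffv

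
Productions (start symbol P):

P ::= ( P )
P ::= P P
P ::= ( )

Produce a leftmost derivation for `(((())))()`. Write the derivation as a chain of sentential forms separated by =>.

P => PP => (P)P => ((P))P => (((P)))P => (((())))P => (((())))()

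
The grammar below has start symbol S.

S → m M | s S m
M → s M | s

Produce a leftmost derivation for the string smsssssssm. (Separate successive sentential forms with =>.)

S=>sSm=>smMm=>smsMm=>smssMm=>smsssMm=>smssssMm=>smsssssMm=>smssssssMm=>smsssssssm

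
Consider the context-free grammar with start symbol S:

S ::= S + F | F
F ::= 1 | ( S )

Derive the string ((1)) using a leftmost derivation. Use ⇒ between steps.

S ⇒ F ⇒ (S) ⇒ (F) ⇒ ((S)) ⇒ ((F)) ⇒ ((1))

S ⇒ F   [S ::= F]
F ⇒ (S)   [F ::= ( S )]
(S) ⇒ (F)   [S ::= F]
(F) ⇒ ((S))   [F ::= ( S )]
((S)) ⇒ ((F))   [S ::= F]
((F)) ⇒ ((1))   [F ::= 1]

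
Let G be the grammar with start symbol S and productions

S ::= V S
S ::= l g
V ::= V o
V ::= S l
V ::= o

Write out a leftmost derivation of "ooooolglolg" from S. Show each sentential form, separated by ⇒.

S ⇒ VS ⇒ oS ⇒ oVS ⇒ ooS ⇒ ooVS ⇒ ooVoS ⇒ ooooS ⇒ ooooVS ⇒ ooooVoS ⇒ ooooSloS ⇒ ooooVSloS ⇒ oooooSloS ⇒ ooooolgloS ⇒ ooooolglolg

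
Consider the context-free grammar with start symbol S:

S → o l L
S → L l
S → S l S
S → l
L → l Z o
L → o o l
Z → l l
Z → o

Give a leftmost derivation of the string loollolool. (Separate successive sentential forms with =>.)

S => SlS => LllS => lZollS => loollS => loollolL => loollolool

S => SlS   [S → S l S]
SlS => LllS   [S → L l]
LllS => lZollS   [L → l Z o]
lZollS => loollS   [Z → o]
loollS => loollolL   [S → o l L]
loollolL => loollolool   [L → o o l]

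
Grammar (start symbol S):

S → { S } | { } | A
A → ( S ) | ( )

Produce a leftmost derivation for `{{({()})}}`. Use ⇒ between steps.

S ⇒ {S} ⇒ {{S}} ⇒ {{A}} ⇒ {{(S)}} ⇒ {{({S})}} ⇒ {{({A})}} ⇒ {{({()})}}

S ⇒ {S}   [S → { S }]
{S} ⇒ {{S}}   [S → { S }]
{{S}} ⇒ {{A}}   [S → A]
{{A}} ⇒ {{(S)}}   [A → ( S )]
{{(S)}} ⇒ {{({S})}}   [S → { S }]
{{({S})}} ⇒ {{({A})}}   [S → A]
{{({A})}} ⇒ {{({()})}}   [A → ( )]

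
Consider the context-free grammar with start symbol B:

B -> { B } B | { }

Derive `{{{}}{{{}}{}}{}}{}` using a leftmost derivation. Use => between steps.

B => {B}B => {{B}B}B => {{{}}B}B => {{{}}{B}B}B => {{{}}{{B}B}B}B => {{{}}{{{}}B}B}B => {{{}}{{{}}{}}B}B => {{{}}{{{}}{}}{}}B => {{{}}{{{}}{}}{}}{}

B => {B}B   [B -> { B } B]
{B}B => {{B}B}B   [B -> { B } B]
{{B}B}B => {{{}}B}B   [B -> { }]
{{{}}B}B => {{{}}{B}B}B   [B -> { B } B]
{{{}}{B}B}B => {{{}}{{B}B}B}B   [B -> { B } B]
{{{}}{{B}B}B}B => {{{}}{{{}}B}B}B   [B -> { }]
{{{}}{{{}}B}B}B => {{{}}{{{}}{}}B}B   [B -> { }]
{{{}}{{{}}{}}B}B => {{{}}{{{}}{}}{}}B   [B -> { }]
{{{}}{{{}}{}}{}}B => {{{}}{{{}}{}}{}}{}   [B -> { }]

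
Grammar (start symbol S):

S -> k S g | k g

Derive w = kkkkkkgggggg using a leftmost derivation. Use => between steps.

S=>kSg=>kkSgg=>kkkSggg=>kkkkSgggg=>kkkkkSggggg=>kkkkkkgggggg

S => kSg   [S -> k S g]
kSg => kkSgg   [S -> k S g]
kkSgg => kkkSggg   [S -> k S g]
kkkSggg => kkkkSgggg   [S -> k S g]
kkkkSgggg => kkkkkSggggg   [S -> k S g]
kkkkkSggggg => kkkkkkgggggg   [S -> k g]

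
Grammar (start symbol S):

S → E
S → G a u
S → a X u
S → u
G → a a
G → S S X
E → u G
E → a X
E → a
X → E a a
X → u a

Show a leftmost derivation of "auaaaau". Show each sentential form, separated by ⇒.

S⇒aXu⇒aEaau⇒auGaau⇒auaaaau

S ⇒ aXu   [S → a X u]
aXu ⇒ aEaau   [X → E a a]
aEaau ⇒ auGaau   [E → u G]
auGaau ⇒ auaaaau   [G → a a]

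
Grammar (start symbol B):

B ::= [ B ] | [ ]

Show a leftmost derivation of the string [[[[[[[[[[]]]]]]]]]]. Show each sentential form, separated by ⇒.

B⇒[B]⇒[[B]]⇒[[[B]]]⇒[[[[B]]]]⇒[[[[[B]]]]]⇒[[[[[[B]]]]]]⇒[[[[[[[B]]]]]]]⇒[[[[[[[[B]]]]]]]]⇒[[[[[[[[[B]]]]]]]]]⇒[[[[[[[[[[]]]]]]]]]]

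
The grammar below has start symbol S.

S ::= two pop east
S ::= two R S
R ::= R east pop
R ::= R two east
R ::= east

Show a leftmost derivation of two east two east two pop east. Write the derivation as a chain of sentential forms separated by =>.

S => two R S => two east S => two east two R S => two east two east S => two east two east two pop east

S => two R S   [S ::= two R S]
two R S => two east S   [R ::= east]
two east S => two east two R S   [S ::= two R S]
two east two R S => two east two east S   [R ::= east]
two east two east S => two east two east two pop east   [S ::= two pop east]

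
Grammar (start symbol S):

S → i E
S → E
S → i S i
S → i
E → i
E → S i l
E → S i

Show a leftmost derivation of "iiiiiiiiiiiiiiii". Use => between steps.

S => iSi   [S → i S i]
iSi => iiSii   [S → i S i]
iiSii => iiiEii   [S → i E]
iiiEii => iiiSiii   [E → S i]
iiiSiii => iiiiSiiii   [S → i S i]
iiiiSiiii => iiiiiSiiiii   [S → i S i]
iiiiiSiiiii => iiiiiiSiiiiii   [S → i S i]
iiiiiiSiiiiii => iiiiiiEiiiiii   [S → E]
iiiiiiEiiiiii => iiiiiiSiiiiiii   [E → S i]
iiiiiiSiiiiiii => iiiiiiiSiiiiiiii   [S → i S i]
iiiiiiiSiiiiiiii => iiiiiiiEiiiiiiii   [S → E]
iiiiiiiEiiiiiiii => iiiiiiiiiiiiiiii   [E → i]

S=>iSi=>iiSii=>iiiEii=>iiiSiii=>iiiiSiiii=>iiiiiSiiiii=>iiiiiiSiiiiii=>iiiiiiEiiiiii=>iiiiiiSiiiiiii=>iiiiiiiSiiiiiiii=>iiiiiiiEiiiiiiii=>iiiiiiiiiiiiiiii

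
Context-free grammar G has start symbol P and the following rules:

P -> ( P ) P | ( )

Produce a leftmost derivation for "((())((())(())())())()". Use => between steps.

P => (P)P => ((P)P)P => ((())P)P => ((())(P)P)P => ((())((P)P)P)P => ((())((())P)P)P => ((())((())(P)P)P)P => ((())((())(())P)P)P => ((())((())(())())P)P => ((())((())(())())())P => ((())((())(())())())()

P => (P)P   [P -> ( P ) P]
(P)P => ((P)P)P   [P -> ( P ) P]
((P)P)P => ((())P)P   [P -> ( )]
((())P)P => ((())(P)P)P   [P -> ( P ) P]
((())(P)P)P => ((())((P)P)P)P   [P -> ( P ) P]
((())((P)P)P)P => ((())((())P)P)P   [P -> ( )]
((())((())P)P)P => ((())((())(P)P)P)P   [P -> ( P ) P]
((())((())(P)P)P)P => ((())((())(())P)P)P   [P -> ( )]
((())((())(())P)P)P => ((())((())(())())P)P   [P -> ( )]
((())((())(())())P)P => ((())((())(())())())P   [P -> ( )]
((())((())(())())())P => ((())((())(())())())()   [P -> ( )]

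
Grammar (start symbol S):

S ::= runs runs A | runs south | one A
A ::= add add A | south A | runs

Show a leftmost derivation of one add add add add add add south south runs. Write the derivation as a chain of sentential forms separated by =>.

S => one A => one add add A => one add add add add A => one add add add add add add A => one add add add add add add south A => one add add add add add add south south A => one add add add add add add south south runs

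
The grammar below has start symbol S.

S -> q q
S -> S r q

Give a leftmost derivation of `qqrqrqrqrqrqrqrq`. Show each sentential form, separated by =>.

S => Srq => Srqrq => Srqrqrq => Srqrqrqrq => Srqrqrqrqrq => Srqrqrqrqrqrq => Srqrqrqrqrqrqrq => qqrqrqrqrqrqrqrq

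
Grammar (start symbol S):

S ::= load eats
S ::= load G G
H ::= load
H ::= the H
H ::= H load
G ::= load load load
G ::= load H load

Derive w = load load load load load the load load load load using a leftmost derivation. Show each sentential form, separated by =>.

S => load G G   [S ::= load G G]
load G G => load load load load G   [G ::= load load load]
load load load load G => load load load load load H load   [G ::= load H load]
load load load load load H load => load load load load load the H load   [H ::= the H]
load load load load load the H load => load load load load load the H load load   [H ::= H load]
load load load load load the H load load => load load load load load the H load load load   [H ::= H load]
load load load load load the H load load load => load load load load load the load load load load   [H ::= load]

S => load G G => load load load load G => load load load load load H load => load load load load load the H load => load load load load load the H load load => load load load load load the H load load load => load load load load load the load load load load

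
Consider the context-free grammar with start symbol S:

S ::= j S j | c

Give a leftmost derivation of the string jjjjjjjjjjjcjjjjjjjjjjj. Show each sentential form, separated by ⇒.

S ⇒ jSj ⇒ jjSjj ⇒ jjjSjjj ⇒ jjjjSjjjj ⇒ jjjjjSjjjjj ⇒ jjjjjjSjjjjjj ⇒ jjjjjjjSjjjjjjj ⇒ jjjjjjjjSjjjjjjjj ⇒ jjjjjjjjjSjjjjjjjjj ⇒ jjjjjjjjjjSjjjjjjjjjj ⇒ jjjjjjjjjjjSjjjjjjjjjjj ⇒ jjjjjjjjjjjcjjjjjjjjjjj

S ⇒ jSj   [S ::= j S j]
jSj ⇒ jjSjj   [S ::= j S j]
jjSjj ⇒ jjjSjjj   [S ::= j S j]
jjjSjjj ⇒ jjjjSjjjj   [S ::= j S j]
jjjjSjjjj ⇒ jjjjjSjjjjj   [S ::= j S j]
jjjjjSjjjjj ⇒ jjjjjjSjjjjjj   [S ::= j S j]
jjjjjjSjjjjjj ⇒ jjjjjjjSjjjjjjj   [S ::= j S j]
jjjjjjjSjjjjjjj ⇒ jjjjjjjjSjjjjjjjj   [S ::= j S j]
jjjjjjjjSjjjjjjjj ⇒ jjjjjjjjjSjjjjjjjjj   [S ::= j S j]
jjjjjjjjjSjjjjjjjjj ⇒ jjjjjjjjjjSjjjjjjjjjj   [S ::= j S j]
jjjjjjjjjjSjjjjjjjjjj ⇒ jjjjjjjjjjjSjjjjjjjjjjj   [S ::= j S j]
jjjjjjjjjjjSjjjjjjjjjjj ⇒ jjjjjjjjjjjcjjjjjjjjjjj   [S ::= c]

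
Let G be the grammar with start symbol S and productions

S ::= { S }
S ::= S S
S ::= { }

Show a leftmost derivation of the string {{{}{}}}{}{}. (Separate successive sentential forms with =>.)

S => SS   [S ::= S S]
SS => {S}S   [S ::= { S }]
{S}S => {{S}}S   [S ::= { S }]
{{S}}S => {{SS}}S   [S ::= S S]
{{SS}}S => {{{}S}}S   [S ::= { }]
{{{}S}}S => {{{}{}}}S   [S ::= { }]
{{{}{}}}S => {{{}{}}}SS   [S ::= S S]
{{{}{}}}SS => {{{}{}}}{}S   [S ::= { }]
{{{}{}}}{}S => {{{}{}}}{}{}   [S ::= { }]

S => SS => {S}S => {{S}}S => {{SS}}S => {{{}S}}S => {{{}{}}}S => {{{}{}}}SS => {{{}{}}}{}S => {{{}{}}}{}{}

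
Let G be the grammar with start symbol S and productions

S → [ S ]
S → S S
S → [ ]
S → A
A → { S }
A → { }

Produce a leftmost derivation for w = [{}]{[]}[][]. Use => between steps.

S => SS   [S → S S]
SS => SSS   [S → S S]
SSS => [S]SS   [S → [ S ]]
[S]SS => [A]SS   [S → A]
[A]SS => [{}]SS   [A → { }]
[{}]SS => [{}]SSS   [S → S S]
[{}]SSS => [{}]ASS   [S → A]
[{}]ASS => [{}]{S}SS   [A → { S }]
[{}]{S}SS => [{}]{[]}SS   [S → [ ]]
[{}]{[]}SS => [{}]{[]}[]S   [S → [ ]]
[{}]{[]}[]S => [{}]{[]}[][]   [S → [ ]]

S => SS => SSS => [S]SS => [A]SS => [{}]SS => [{}]SSS => [{}]ASS => [{}]{S}SS => [{}]{[]}SS => [{}]{[]}[]S => [{}]{[]}[][]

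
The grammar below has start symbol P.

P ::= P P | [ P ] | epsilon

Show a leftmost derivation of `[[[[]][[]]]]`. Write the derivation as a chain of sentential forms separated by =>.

P => [P]   [P ::= [ P ]]
[P] => [[P]]   [P ::= [ P ]]
[[P]] => [[PP]]   [P ::= P P]
[[PP]] => [[[P]P]]   [P ::= [ P ]]
[[[P]P]] => [[[[P]]P]]   [P ::= [ P ]]
[[[[P]]P]] => [[[[]]P]]   [P ::= epsilon]
[[[[]]P]] => [[[[]][P]]]   [P ::= [ P ]]
[[[[]][P]]] => [[[[]][[P]]]]   [P ::= [ P ]]
[[[[]][[P]]]] => [[[[]][[]]]]   [P ::= epsilon]

P => [P] => [[P]] => [[PP]] => [[[P]P]] => [[[[P]]P]] => [[[[]]P]] => [[[[]][P]]] => [[[[]][[P]]]] => [[[[]][[]]]]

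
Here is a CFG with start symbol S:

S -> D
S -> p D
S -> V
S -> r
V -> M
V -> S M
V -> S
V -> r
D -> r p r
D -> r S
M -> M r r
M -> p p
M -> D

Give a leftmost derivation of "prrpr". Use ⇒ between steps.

S ⇒ pD   [S -> p D]
pD ⇒ prS   [D -> r S]
prS ⇒ prV   [S -> V]
prV ⇒ prM   [V -> M]
prM ⇒ prD   [M -> D]
prD ⇒ prrpr   [D -> r p r]

S ⇒ pD ⇒ prS ⇒ prV ⇒ prM ⇒ prD ⇒ prrpr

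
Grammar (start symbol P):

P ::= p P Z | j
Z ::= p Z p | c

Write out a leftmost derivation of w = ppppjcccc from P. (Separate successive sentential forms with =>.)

P => pPZ => ppPZZ => pppPZZZ => ppppPZZZZ => ppppjZZZZ => ppppjcZZZ => ppppjccZZ => ppppjcccZ => ppppjcccc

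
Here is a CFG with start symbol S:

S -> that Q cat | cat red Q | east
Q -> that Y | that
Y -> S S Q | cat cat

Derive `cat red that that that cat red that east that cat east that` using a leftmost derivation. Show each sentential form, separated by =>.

S => cat red Q   [S -> cat red Q]
cat red Q => cat red that Y   [Q -> that Y]
cat red that Y => cat red that S S Q   [Y -> S S Q]
cat red that S S Q => cat red that that Q cat S Q   [S -> that Q cat]
cat red that that Q cat S Q => cat red that that that Y cat S Q   [Q -> that Y]
cat red that that that Y cat S Q => cat red that that that S S Q cat S Q   [Y -> S S Q]
cat red that that that S S Q cat S Q => cat red that that that cat red Q S Q cat S Q   [S -> cat red Q]
cat red that that that cat red Q S Q cat S Q => cat red that that that cat red that S Q cat S Q   [Q -> that]
cat red that that that cat red that S Q cat S Q => cat red that that that cat red that east Q cat S Q   [S -> east]
cat red that that that cat red that east Q cat S Q => cat red that that that cat red that east that cat S Q   [Q -> that]
cat red that that that cat red that east that cat S Q => cat red that that that cat red that east that cat east Q   [S -> east]
cat red that that that cat red that east that cat east Q => cat red that that that cat red that east that cat east that   [Q -> that]

S => cat red Q => cat red that Y => cat red that S S Q => cat red that that Q cat S Q => cat red that that that Y cat S Q => cat red that that that S S Q cat S Q => cat red that that that cat red Q S Q cat S Q => cat red that that that cat red that S Q cat S Q => cat red that that that cat red that east Q cat S Q => cat red that that that cat red that east that cat S Q => cat red that that that cat red that east that cat east Q => cat red that that that cat red that east that cat east that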